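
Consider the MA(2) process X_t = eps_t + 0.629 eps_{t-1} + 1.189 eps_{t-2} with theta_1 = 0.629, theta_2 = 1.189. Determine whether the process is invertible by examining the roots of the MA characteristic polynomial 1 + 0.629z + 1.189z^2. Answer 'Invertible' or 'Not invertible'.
\text{Not invertible}

The MA(q) characteristic polynomial is P(z) = 1 + 0.629z + 1.189z^2.
Invertibility requires all roots to lie outside the unit circle, i.e. |z| > 1 for every root.
Set 1 + (0.629) z + (1.189) z^2 = 0, i.e. a z^2 + b z + c = 0 with a = 1.189, b = 0.629, c = 1.
Discriminant D = b^2 - 4ac = (0.629)^2 - 4*(1.189)*1 = 0.395641 - (4.756) = -4.360359.
D < 0, so the roots are the complex-conjugate pair z = (-b +/- i sqrt(-D)) / (2a) = -0.2645 +/- 0.8781i.
For a conjugate pair |z|^2 = z * conj(z) = (product of roots) = c/a = 1/(1.189) = 0.841043, so |z| = sqrt(0.841043) = 0.9171 for both roots.
Moduli of all roots: 0.9171, 0.9171.
All moduli strictly greater than 1? No.
Verdict: Not invertible.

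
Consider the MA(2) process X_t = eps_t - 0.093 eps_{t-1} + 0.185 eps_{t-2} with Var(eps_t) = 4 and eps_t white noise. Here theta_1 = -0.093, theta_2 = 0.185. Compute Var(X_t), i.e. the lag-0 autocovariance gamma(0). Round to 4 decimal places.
\gamma(0) = 4.1715

For an MA(q) process X_t = eps_t + sum_i theta_i eps_{t-i} with
Var(eps_t) = sigma^2, the variance is
  gamma(0) = sigma^2 * (1 + sum_i theta_i^2).
  sum_i theta_i^2 = (-0.093)^2 + (0.185)^2 = 0.008649 + 0.034225 = 0.042874.
  gamma(0) = 4 * (1 + 0.042874) = 4 * 1.042874 = 4.171496, which rounds to 4.1715.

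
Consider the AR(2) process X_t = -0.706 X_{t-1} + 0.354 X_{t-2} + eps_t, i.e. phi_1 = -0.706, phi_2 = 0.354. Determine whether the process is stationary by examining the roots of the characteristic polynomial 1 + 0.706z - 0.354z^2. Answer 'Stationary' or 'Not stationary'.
\text{Not stationary}

The AR(p) characteristic polynomial is P(z) = 1 + 0.706z - 0.354z^2.
Stationarity requires all roots to lie outside the unit circle, i.e. |z| > 1 for every root.
Set 1 + (0.706) z + (-0.354) z^2 = 0, i.e. a z^2 + b z + c = 0 with a = -0.354, b = 0.706, c = 1.
Discriminant D = b^2 - 4ac = (0.706)^2 - 4*(-0.354)*1 = 0.498436 - (-1.416) = 1.914436.
D >= 0, so the roots are real: z = (-b +/- sqrt(D)) / (2a) = (-0.706 +/- 1.383631) / (-0.708).
  z_1 = (-0.706 + 1.383631) / (-0.708) = -0.9571,   |z_1| = 0.9571.
  z_2 = (-0.706 - 1.383631) / (-0.708) = 2.9515,   |z_2| = 2.9515.
Moduli of all roots: 0.9571, 2.9515.
All moduli strictly greater than 1? No.
Verdict: Not stationary.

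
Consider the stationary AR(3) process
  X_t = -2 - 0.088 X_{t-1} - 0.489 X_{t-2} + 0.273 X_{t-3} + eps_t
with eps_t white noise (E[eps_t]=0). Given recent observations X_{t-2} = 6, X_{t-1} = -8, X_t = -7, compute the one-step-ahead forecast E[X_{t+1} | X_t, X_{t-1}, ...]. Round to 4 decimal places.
E[X_{t+1} \mid \mathcal F_t] = 4.1660

For an AR(p) model X_t = c + sum_i phi_i X_{t-i} + eps_t, the
one-step-ahead conditional mean is
  E[X_{t+1} | X_t, ...] = c + sum_i phi_i X_{t+1-i}.
Substitute known values:
  E[X_{t+1} | ...] = -2 + (-0.088) * (-7) + (-0.489) * (-8) + (0.273) * (6)
                   = 4.1660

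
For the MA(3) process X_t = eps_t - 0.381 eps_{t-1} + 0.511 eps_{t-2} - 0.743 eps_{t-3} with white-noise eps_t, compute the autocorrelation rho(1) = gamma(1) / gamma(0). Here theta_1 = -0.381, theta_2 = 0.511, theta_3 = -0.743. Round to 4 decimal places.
\rho(1) = -0.4878

For an MA(q) process with theta_0 = 1, the autocovariance is
  gamma(k) = sigma^2 * sum_{i=0..q-k} theta_i * theta_{i+k},
and rho(k) = gamma(k) / gamma(0). Sigma^2 cancels.
  numerator   = (1)*(-0.381) + (-0.381)*(0.511) + (0.511)*(-0.743) = -0.955364.
  denominator = (1)^2 + (-0.381)^2 + (0.511)^2 + (-0.743)^2 = 1.958331.
  rho(1) = -0.955364 / 1.958331 = -0.4878.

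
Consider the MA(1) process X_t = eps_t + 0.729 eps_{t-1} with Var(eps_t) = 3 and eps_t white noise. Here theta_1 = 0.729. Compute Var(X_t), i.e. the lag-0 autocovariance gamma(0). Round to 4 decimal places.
\gamma(0) = 4.5943

For an MA(q) process X_t = eps_t + sum_i theta_i eps_{t-i} with
Var(eps_t) = sigma^2, the variance is
  gamma(0) = sigma^2 * (1 + sum_i theta_i^2).
  sum_i theta_i^2 = (0.729)^2 = 0.531441.
  gamma(0) = 3 * (1 + 0.531441) = 3 * 1.531441 = 4.594323, which rounds to 4.5943.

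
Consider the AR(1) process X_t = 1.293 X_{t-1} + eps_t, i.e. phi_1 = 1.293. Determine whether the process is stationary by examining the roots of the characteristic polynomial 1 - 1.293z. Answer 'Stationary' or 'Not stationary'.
\text{Not stationary}

The AR(p) characteristic polynomial is P(z) = 1 - 1.293z.
Stationarity requires all roots to lie outside the unit circle, i.e. |z| > 1 for every root.
This is linear in z: 1 + (-1.293) z = 0  =>  z = -1/(-1.293) = 0.773395,  |z| = 0.773395.
Moduli of all roots: 0.7734.
All moduli strictly greater than 1? No.
Verdict: Not stationary.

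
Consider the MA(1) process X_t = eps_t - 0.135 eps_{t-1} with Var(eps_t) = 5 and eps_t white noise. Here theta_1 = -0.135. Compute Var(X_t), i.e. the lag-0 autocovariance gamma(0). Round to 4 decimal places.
\gamma(0) = 5.0911

For an MA(q) process X_t = eps_t + sum_i theta_i eps_{t-i} with
Var(eps_t) = sigma^2, the variance is
  gamma(0) = sigma^2 * (1 + sum_i theta_i^2).
  sum_i theta_i^2 = (-0.135)^2 = 0.018225.
  gamma(0) = 5 * (1 + 0.018225) = 5 * 1.018225 = 5.091125, which rounds to 5.0911.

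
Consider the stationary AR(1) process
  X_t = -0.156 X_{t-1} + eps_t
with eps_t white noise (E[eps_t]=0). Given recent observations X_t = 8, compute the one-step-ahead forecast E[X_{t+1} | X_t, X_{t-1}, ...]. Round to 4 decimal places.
E[X_{t+1} \mid \mathcal F_t] = -1.2480

For an AR(p) model X_t = c + sum_i phi_i X_{t-i} + eps_t, the
one-step-ahead conditional mean is
  E[X_{t+1} | X_t, ...] = c + sum_i phi_i X_{t+1-i}.
Substitute known values:
  E[X_{t+1} | ...] = (-0.156) * (8)
                   = -1.2480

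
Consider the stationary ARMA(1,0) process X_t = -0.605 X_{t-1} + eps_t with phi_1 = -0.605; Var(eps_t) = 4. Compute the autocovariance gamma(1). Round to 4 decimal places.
\gamma(1) = -3.8172

Multiply the model equation by X_{t-k} and take expectations. With theta_0 = psi_0 = 1 and psi_j the MA(infinity) weights, this gives
  gamma(k) - sum_i phi_i gamma(k-i) = c_k,
  c_k = sigma^2 * sum_{j=k..q} theta_j psi_{j-k}   (c_k = 0 for k > q),
using gamma(-m) = gamma(m).
Pure AR (q = 0): c_0 = sigma^2 = 4, c_k = 0 for k >= 1.
Equations for k = 0 and k = 1 (AR order 1):
  gamma(0) = phi_1 gamma(1) + c_0
  gamma(1) = phi_1 gamma(0) + c_1
Substituting the second into the first: gamma(0) (1 - phi_1^2) = c_0 + phi_1 c_1, so
  gamma(0) = c_0 / (1 - phi_1^2) = 4 / (1 - (-0.605)^2) = 4 / 0.633975 = 6.309397.
  gamma(1) = phi_1 gamma(0) = (-0.605)(6.309397) = -3.817185.
Therefore gamma(1) = -3.8172 (to 4 decimal places).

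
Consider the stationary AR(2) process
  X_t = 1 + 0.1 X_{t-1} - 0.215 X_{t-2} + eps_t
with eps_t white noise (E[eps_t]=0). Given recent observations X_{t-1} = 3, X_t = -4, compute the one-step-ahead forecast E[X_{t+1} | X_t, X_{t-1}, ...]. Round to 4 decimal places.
E[X_{t+1} \mid \mathcal F_t] = -0.0450

For an AR(p) model X_t = c + sum_i phi_i X_{t-i} + eps_t, the
one-step-ahead conditional mean is
  E[X_{t+1} | X_t, ...] = c + sum_i phi_i X_{t+1-i}.
Substitute known values:
  E[X_{t+1} | ...] = 1 + (0.1) * (-4) + (-0.215) * (3)
                   = -0.0450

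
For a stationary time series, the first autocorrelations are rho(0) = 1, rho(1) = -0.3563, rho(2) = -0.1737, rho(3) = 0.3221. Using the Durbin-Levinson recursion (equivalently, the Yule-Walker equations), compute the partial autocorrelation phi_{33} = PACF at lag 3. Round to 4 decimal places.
\phi_{33} = 0.1510

The PACF at lag k is phi_{kk}, the last component of the solution
to the Yule-Walker system G_k phi = r_k where
  (G_k)_{ij} = rho(|i - j|), (r_k)_i = rho(i), i,j = 1..k.
Equivalently, Durbin-Levinson gives phi_{kk} iteratively:
  phi_{11} = rho(1)
  phi_{kk} = [rho(k) - sum_{j=1..k-1} phi_{k-1,j} rho(k-j)]
            / [1 - sum_{j=1..k-1} phi_{k-1,j} rho(j)],
  phi_{k,j} = phi_{k-1,j} - phi_{kk} phi_{k-1,k-j},  j = 1..k-1.
Step k = 1:
  phi_11 = rho(1) = -0.3563.
Step k = 2:
  phi_22 = [rho(2) - phi_11 rho(1)] / [1 - phi_11 rho(1)] = [-0.1737 - (-0.3563)(-0.3563)] / [1 - (-0.3563)(-0.3563)]
         = -0.30064969 / 0.87305031 = -0.344367.
  Update: phi_21 = phi_11 - phi_22 phi_11 = -0.3563 - (-0.344367)(-0.3563) = -0.478998.
Step k = 3:
  phi_33 = [rho(3) - phi_21 rho(2) - phi_22 rho(1)] / [1 - phi_21 rho(1) - phi_22 rho(2)]
    numerator   = 0.3221 - (-0.478998)(-0.1737) - (-0.344367)(-0.3563) = 0.1162001
    denominator = 1 - (-0.478998)(-0.3563) - (-0.344367)(-0.1737) = 0.76951649
  phi_33 = 0.1162001 / 0.76951649 = 0.151.
Therefore phi_{33} = 0.1510.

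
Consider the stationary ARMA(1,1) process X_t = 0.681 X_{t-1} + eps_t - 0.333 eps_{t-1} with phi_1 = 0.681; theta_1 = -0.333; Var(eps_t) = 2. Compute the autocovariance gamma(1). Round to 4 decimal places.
\gamma(1) = 1.0036

Multiply the model equation by X_{t-k} and take expectations. With theta_0 = psi_0 = 1 and psi_j the MA(infinity) weights, this gives
  gamma(k) - sum_i phi_i gamma(k-i) = c_k,
  c_k = sigma^2 * sum_{j=k..q} theta_j psi_{j-k}   (c_k = 0 for k > q),
using gamma(-m) = gamma(m).
psi-weights needed (psi_j = theta_j + sum_i phi_i psi_{j-i}):
  psi_1 = theta_1 + phi_1 = -0.333 + (0.681) = 0.348
Right-hand sides:
  c_0 = sigma^2 (1 + theta_1 psi_1) = 2 * (1 + (-0.333)(0.348)) = 2 * 0.884116 = 1.768232
  c_1 = sigma^2 theta_1 = 2 * (-0.333) = -0.666
  c_2 = 0
Equations for k = 0 and k = 1 (AR order 1):
  gamma(0) = phi_1 gamma(1) + c_0
  gamma(1) = phi_1 gamma(0) + c_1
Substituting the second into the first: gamma(0) (1 - phi_1^2) = c_0 + phi_1 c_1, so
  gamma(0) = (c_0 + phi_1 c_1) / (1 - phi_1^2) = (1.768232 + (0.681)(-0.666)) / (1 - (0.681)^2) = 1.314686 / 0.536239 = 2.451679.
  gamma(1) = phi_1 gamma(0) + c_1 = (0.681)(2.451679) + (-0.666) = 1.003594.
Therefore gamma(1) = 1.0036 (to 4 decimal places).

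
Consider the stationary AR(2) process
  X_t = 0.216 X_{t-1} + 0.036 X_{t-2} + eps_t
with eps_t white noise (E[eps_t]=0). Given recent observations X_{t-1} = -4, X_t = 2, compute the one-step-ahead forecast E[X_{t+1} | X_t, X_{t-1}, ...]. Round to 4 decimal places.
E[X_{t+1} \mid \mathcal F_t] = 0.2880

For an AR(p) model X_t = c + sum_i phi_i X_{t-i} + eps_t, the
one-step-ahead conditional mean is
  E[X_{t+1} | X_t, ...] = c + sum_i phi_i X_{t+1-i}.
Substitute known values:
  E[X_{t+1} | ...] = (0.216) * (2) + (0.036) * (-4)
                   = 0.2880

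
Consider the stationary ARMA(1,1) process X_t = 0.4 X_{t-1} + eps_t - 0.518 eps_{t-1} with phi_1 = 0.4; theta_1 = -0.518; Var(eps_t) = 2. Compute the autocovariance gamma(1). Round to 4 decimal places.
\gamma(1) = -0.2227

Multiply the model equation by X_{t-k} and take expectations. With theta_0 = psi_0 = 1 and psi_j the MA(infinity) weights, this gives
  gamma(k) - sum_i phi_i gamma(k-i) = c_k,
  c_k = sigma^2 * sum_{j=k..q} theta_j psi_{j-k}   (c_k = 0 for k > q),
using gamma(-m) = gamma(m).
psi-weights needed (psi_j = theta_j + sum_i phi_i psi_{j-i}):
  psi_1 = theta_1 + phi_1 = -0.518 + (0.4) = -0.118
Right-hand sides:
  c_0 = sigma^2 (1 + theta_1 psi_1) = 2 * (1 + (-0.518)(-0.118)) = 2 * 1.061124 = 2.122248
  c_1 = sigma^2 theta_1 = 2 * (-0.518) = -1.036
  c_2 = 0
Equations for k = 0 and k = 1 (AR order 1):
  gamma(0) = phi_1 gamma(1) + c_0
  gamma(1) = phi_1 gamma(0) + c_1
Substituting the second into the first: gamma(0) (1 - phi_1^2) = c_0 + phi_1 c_1, so
  gamma(0) = (c_0 + phi_1 c_1) / (1 - phi_1^2) = (2.122248 + (0.4)(-1.036)) / (1 - (0.4)^2) = 1.707848 / 0.84 = 2.033152.
  gamma(1) = phi_1 gamma(0) + c_1 = (0.4)(2.033152) + (-1.036) = -0.222739.
Therefore gamma(1) = -0.2227 (to 4 decimal places).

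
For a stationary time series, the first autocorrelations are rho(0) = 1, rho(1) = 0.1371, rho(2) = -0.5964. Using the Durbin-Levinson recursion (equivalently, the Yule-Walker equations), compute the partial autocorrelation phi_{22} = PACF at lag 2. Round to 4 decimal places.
\phi_{22} = -0.6270

The PACF at lag k is phi_{kk}, the last component of the solution
to the Yule-Walker system G_k phi = r_k where
  (G_k)_{ij} = rho(|i - j|), (r_k)_i = rho(i), i,j = 1..k.
Equivalently, Durbin-Levinson gives phi_{kk} iteratively:
  phi_{11} = rho(1)
  phi_{kk} = [rho(k) - sum_{j=1..k-1} phi_{k-1,j} rho(k-j)]
            / [1 - sum_{j=1..k-1} phi_{k-1,j} rho(j)],
  phi_{k,j} = phi_{k-1,j} - phi_{kk} phi_{k-1,k-j},  j = 1..k-1.
Step k = 1:
  phi_11 = rho(1) = 0.1371.
Step k = 2:
  phi_22 = [rho(2) - phi_11 rho(1)] / [1 - phi_11 rho(1)] = [-0.5964 - (0.1371)(0.1371)] / [1 - (0.1371)(0.1371)]
         = -0.61519641 / 0.98120359 = -0.627.
Therefore phi_{22} = -0.6270.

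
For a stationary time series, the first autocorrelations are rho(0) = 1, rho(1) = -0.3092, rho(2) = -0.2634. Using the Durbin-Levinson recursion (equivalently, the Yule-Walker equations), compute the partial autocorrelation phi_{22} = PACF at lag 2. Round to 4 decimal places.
\phi_{22} = -0.3970

The PACF at lag k is phi_{kk}, the last component of the solution
to the Yule-Walker system G_k phi = r_k where
  (G_k)_{ij} = rho(|i - j|), (r_k)_i = rho(i), i,j = 1..k.
Equivalently, Durbin-Levinson gives phi_{kk} iteratively:
  phi_{11} = rho(1)
  phi_{kk} = [rho(k) - sum_{j=1..k-1} phi_{k-1,j} rho(k-j)]
            / [1 - sum_{j=1..k-1} phi_{k-1,j} rho(j)],
  phi_{k,j} = phi_{k-1,j} - phi_{kk} phi_{k-1,k-j},  j = 1..k-1.
Step k = 1:
  phi_11 = rho(1) = -0.3092.
Step k = 2:
  phi_22 = [rho(2) - phi_11 rho(1)] / [1 - phi_11 rho(1)] = [-0.2634 - (-0.3092)(-0.3092)] / [1 - (-0.3092)(-0.3092)]
         = -0.35900464 / 0.90439536 = -0.397.
Therefore phi_{22} = -0.3970.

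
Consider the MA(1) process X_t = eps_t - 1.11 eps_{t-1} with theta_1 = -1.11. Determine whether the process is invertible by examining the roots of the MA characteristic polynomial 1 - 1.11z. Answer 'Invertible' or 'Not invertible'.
\text{Not invertible}

The MA(q) characteristic polynomial is P(z) = 1 - 1.11z.
Invertibility requires all roots to lie outside the unit circle, i.e. |z| > 1 for every root.
This is linear in z: 1 + (-1.11) z = 0  =>  z = -1/(-1.11) = 0.900901,  |z| = 0.900901.
Moduli of all roots: 0.9009.
All moduli strictly greater than 1? No.
Verdict: Not invertible.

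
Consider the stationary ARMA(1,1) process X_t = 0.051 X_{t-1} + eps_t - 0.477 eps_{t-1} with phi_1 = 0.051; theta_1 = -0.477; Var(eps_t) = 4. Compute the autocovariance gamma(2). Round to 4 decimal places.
\gamma(2) = -0.0850

Multiply the model equation by X_{t-k} and take expectations. With theta_0 = psi_0 = 1 and psi_j the MA(infinity) weights, this gives
  gamma(k) - sum_i phi_i gamma(k-i) = c_k,
  c_k = sigma^2 * sum_{j=k..q} theta_j psi_{j-k}   (c_k = 0 for k > q),
using gamma(-m) = gamma(m).
psi-weights needed (psi_j = theta_j + sum_i phi_i psi_{j-i}):
  psi_1 = theta_1 + phi_1 = -0.477 + (0.051) = -0.426
Right-hand sides:
  c_0 = sigma^2 (1 + theta_1 psi_1) = 4 * (1 + (-0.477)(-0.426)) = 4 * 1.203202 = 4.812808
  c_1 = sigma^2 theta_1 = 4 * (-0.477) = -1.908
  c_2 = 0
Equations for k = 0 and k = 1 (AR order 1):
  gamma(0) = phi_1 gamma(1) + c_0
  gamma(1) = phi_1 gamma(0) + c_1
Substituting the second into the first: gamma(0) (1 - phi_1^2) = c_0 + phi_1 c_1, so
  gamma(0) = (c_0 + phi_1 c_1) / (1 - phi_1^2) = (4.812808 + (0.051)(-1.908)) / (1 - (0.051)^2) = 4.7155 / 0.997399 = 4.727797.
  gamma(1) = phi_1 gamma(0) + c_1 = (0.051)(4.727797) + (-1.908) = -1.666882.
For k = 2 (> q): gamma(2) = phi_1 gamma(1) = (0.051)(-1.666882) = -0.085011.
Therefore gamma(2) = -0.0850 (to 4 decimal places).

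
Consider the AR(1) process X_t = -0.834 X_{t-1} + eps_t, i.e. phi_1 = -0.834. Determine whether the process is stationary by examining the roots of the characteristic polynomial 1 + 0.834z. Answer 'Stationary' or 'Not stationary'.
\text{Stationary}

The AR(p) characteristic polynomial is P(z) = 1 + 0.834z.
Stationarity requires all roots to lie outside the unit circle, i.e. |z| > 1 for every root.
This is linear in z: 1 + (0.834) z = 0  =>  z = -1/(0.834) = -1.199041,  |z| = 1.199041.
Moduli of all roots: 1.1990.
All moduli strictly greater than 1? Yes.
Verdict: Stationary.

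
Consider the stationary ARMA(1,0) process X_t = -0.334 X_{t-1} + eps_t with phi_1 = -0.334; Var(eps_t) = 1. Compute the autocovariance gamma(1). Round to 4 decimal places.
\gamma(1) = -0.3759

Multiply the model equation by X_{t-k} and take expectations. With theta_0 = psi_0 = 1 and psi_j the MA(infinity) weights, this gives
  gamma(k) - sum_i phi_i gamma(k-i) = c_k,
  c_k = sigma^2 * sum_{j=k..q} theta_j psi_{j-k}   (c_k = 0 for k > q),
using gamma(-m) = gamma(m).
Pure AR (q = 0): c_0 = sigma^2 = 1, c_k = 0 for k >= 1.
Equations for k = 0 and k = 1 (AR order 1):
  gamma(0) = phi_1 gamma(1) + c_0
  gamma(1) = phi_1 gamma(0) + c_1
Substituting the second into the first: gamma(0) (1 - phi_1^2) = c_0 + phi_1 c_1, so
  gamma(0) = c_0 / (1 - phi_1^2) = 1 / (1 - (-0.334)^2) = 1 / 0.888444 = 1.125563.
  gamma(1) = phi_1 gamma(0) = (-0.334)(1.125563) = -0.375938.
Therefore gamma(1) = -0.3759 (to 4 decimal places).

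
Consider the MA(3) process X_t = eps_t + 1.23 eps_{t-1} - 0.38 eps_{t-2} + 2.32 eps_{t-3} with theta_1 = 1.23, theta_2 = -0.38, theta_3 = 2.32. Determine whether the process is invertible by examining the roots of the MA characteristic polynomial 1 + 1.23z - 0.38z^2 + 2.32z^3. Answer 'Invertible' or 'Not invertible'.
\text{Not invertible}

The MA(q) characteristic polynomial is P(z) = 1 + 1.23z - 0.38z^2 + 2.32z^3.
Invertibility requires all roots to lie outside the unit circle, i.e. |z| > 1 for every root.
Degree 3: look for a simple real root z0 first, then factor out (1 - z/z0) and solve the remaining quadratic.
Testing z0 = -0.5: P(-0.5) = 1 + (1.23)(-0.5) + (-0.38)(-0.5)^2 + (2.32)(-0.5)^3
  = 1 + (-0.615) + (-0.095) + (-0.29) = 0.  So z_0 = -0.5 is a root, |z_0| = 0.5.
Divide out the factor (1 + 2 z) = (1 - z/z0) (since 1/z0 = -2):
  P(z) = (1 + 2 z)(1 + (-0.77) z + (1.16) z^2)
  [check: z-coef -0.77 - (-2) = 1.23; z^2-coef 1.16 - (-2)(-0.77) = -0.38; z^3-coef -(-2)(1.16) = 2.32.]
Remaining roots from the quadratic factor 1 + (-0.77) z + (1.16) z^2:
  Set 1 + (-0.77) z + (1.16) z^2 = 0, i.e. a z^2 + b z + c = 0 with a = 1.16, b = -0.77, c = 1.
  Discriminant D = b^2 - 4ac = (-0.77)^2 - 4*(1.16)*1 = 0.5929 - (4.64) = -4.0471.
  D < 0, so the roots are the complex-conjugate pair z = (-b +/- i sqrt(-D)) / (2a) = 0.3319 +/- 0.8671i.
  For a conjugate pair |z|^2 = z * conj(z) = (product of roots) = c/a = 1/(1.16) = 0.862069, so |z| = sqrt(0.862069) = 0.9285 for both roots.
Moduli of all roots: 0.5000, 0.9285, 0.9285.
All moduli strictly greater than 1? No.
Verdict: Not invertible.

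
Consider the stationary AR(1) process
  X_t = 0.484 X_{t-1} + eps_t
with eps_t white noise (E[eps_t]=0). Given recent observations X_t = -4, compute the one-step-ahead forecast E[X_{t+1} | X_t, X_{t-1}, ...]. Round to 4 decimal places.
E[X_{t+1} \mid \mathcal F_t] = -1.9360

For an AR(p) model X_t = c + sum_i phi_i X_{t-i} + eps_t, the
one-step-ahead conditional mean is
  E[X_{t+1} | X_t, ...] = c + sum_i phi_i X_{t+1-i}.
Substitute known values:
  E[X_{t+1} | ...] = (0.484) * (-4)
                   = -1.9360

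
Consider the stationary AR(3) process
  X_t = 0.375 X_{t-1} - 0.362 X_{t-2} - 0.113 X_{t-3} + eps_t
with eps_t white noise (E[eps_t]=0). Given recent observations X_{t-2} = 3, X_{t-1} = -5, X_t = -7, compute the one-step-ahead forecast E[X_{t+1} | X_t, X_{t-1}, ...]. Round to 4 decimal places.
E[X_{t+1} \mid \mathcal F_t] = -1.1540

For an AR(p) model X_t = c + sum_i phi_i X_{t-i} + eps_t, the
one-step-ahead conditional mean is
  E[X_{t+1} | X_t, ...] = c + sum_i phi_i X_{t+1-i}.
Substitute known values:
  E[X_{t+1} | ...] = (0.375) * (-7) + (-0.362) * (-5) + (-0.113) * (3)
                   = -1.1540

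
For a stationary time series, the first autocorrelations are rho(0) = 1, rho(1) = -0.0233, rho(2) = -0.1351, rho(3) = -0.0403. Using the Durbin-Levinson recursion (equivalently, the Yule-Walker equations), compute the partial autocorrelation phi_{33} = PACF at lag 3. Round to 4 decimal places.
\phi_{33} = -0.0479

The PACF at lag k is phi_{kk}, the last component of the solution
to the Yule-Walker system G_k phi = r_k where
  (G_k)_{ij} = rho(|i - j|), (r_k)_i = rho(i), i,j = 1..k.
Equivalently, Durbin-Levinson gives phi_{kk} iteratively:
  phi_{11} = rho(1)
  phi_{kk} = [rho(k) - sum_{j=1..k-1} phi_{k-1,j} rho(k-j)]
            / [1 - sum_{j=1..k-1} phi_{k-1,j} rho(j)],
  phi_{k,j} = phi_{k-1,j} - phi_{kk} phi_{k-1,k-j},  j = 1..k-1.
Step k = 1:
  phi_11 = rho(1) = -0.0233.
Step k = 2:
  phi_22 = [rho(2) - phi_11 rho(1)] / [1 - phi_11 rho(1)] = [-0.1351 - (-0.0233)(-0.0233)] / [1 - (-0.0233)(-0.0233)]
         = -0.13564289 / 0.99945711 = -0.135717.
  Update: phi_21 = phi_11 - phi_22 phi_11 = -0.0233 - (-0.135717)(-0.0233) = -0.026462.
Step k = 3:
  phi_33 = [rho(3) - phi_21 rho(2) - phi_22 rho(1)] / [1 - phi_21 rho(1) - phi_22 rho(2)]
    numerator   = -0.0403 - (-0.026462)(-0.1351) - (-0.135717)(-0.0233) = -0.04703724
    denominator = 1 - (-0.026462)(-0.0233) - (-0.135717)(-0.1351) = 0.98104812
  phi_33 = -0.04703724 / 0.98104812 = -0.0479.
Therefore phi_{33} = -0.0479.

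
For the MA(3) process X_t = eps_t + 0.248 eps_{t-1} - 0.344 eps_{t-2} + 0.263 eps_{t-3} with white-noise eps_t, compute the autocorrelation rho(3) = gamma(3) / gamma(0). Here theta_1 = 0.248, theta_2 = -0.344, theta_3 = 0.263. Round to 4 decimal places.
\rho(3) = 0.2106

For an MA(q) process with theta_0 = 1, the autocovariance is
  gamma(k) = sigma^2 * sum_{i=0..q-k} theta_i * theta_{i+k},
and rho(k) = gamma(k) / gamma(0). Sigma^2 cancels.
  numerator   = (1)*(0.263) = 0.263.
  denominator = (1)^2 + (0.248)^2 + (-0.344)^2 + (0.263)^2 = 1.249009.
  rho(3) = 0.263 / 1.249009 = 0.2106.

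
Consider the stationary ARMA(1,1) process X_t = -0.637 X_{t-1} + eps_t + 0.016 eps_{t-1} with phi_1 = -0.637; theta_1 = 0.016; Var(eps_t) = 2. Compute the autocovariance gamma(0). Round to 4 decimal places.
\gamma(0) = 3.2979

Multiply the model equation by X_{t-k} and take expectations. With theta_0 = psi_0 = 1 and psi_j the MA(infinity) weights, this gives
  gamma(k) - sum_i phi_i gamma(k-i) = c_k,
  c_k = sigma^2 * sum_{j=k..q} theta_j psi_{j-k}   (c_k = 0 for k > q),
using gamma(-m) = gamma(m).
psi-weights needed (psi_j = theta_j + sum_i phi_i psi_{j-i}):
  psi_1 = theta_1 + phi_1 = 0.016 + (-0.637) = -0.621
Right-hand sides:
  c_0 = sigma^2 (1 + theta_1 psi_1) = 2 * (1 + (0.016)(-0.621)) = 2 * 0.990064 = 1.980128
  c_1 = sigma^2 theta_1 = 2 * (0.016) = 0.032
  c_2 = 0
Equations for k = 0 and k = 1 (AR order 1):
  gamma(0) = phi_1 gamma(1) + c_0
  gamma(1) = phi_1 gamma(0) + c_1
Substituting the second into the first: gamma(0) (1 - phi_1^2) = c_0 + phi_1 c_1, so
  gamma(0) = (c_0 + phi_1 c_1) / (1 - phi_1^2) = (1.980128 + (-0.637)(0.032)) / (1 - (-0.637)^2) = 1.959744 / 0.594231 = 3.29795.
Therefore gamma(0) = 3.2979 (to 4 decimal places).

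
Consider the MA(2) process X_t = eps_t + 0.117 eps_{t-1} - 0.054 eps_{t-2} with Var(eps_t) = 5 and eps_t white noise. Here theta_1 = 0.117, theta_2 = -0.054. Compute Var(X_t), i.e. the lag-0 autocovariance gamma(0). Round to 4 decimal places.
\gamma(0) = 5.0830

For an MA(q) process X_t = eps_t + sum_i theta_i eps_{t-i} with
Var(eps_t) = sigma^2, the variance is
  gamma(0) = sigma^2 * (1 + sum_i theta_i^2).
  sum_i theta_i^2 = (0.117)^2 + (-0.054)^2 = 0.013689 + 0.002916 = 0.016605.
  gamma(0) = 5 * (1 + 0.016605) = 5 * 1.016605 = 5.083025, which rounds to 5.0830.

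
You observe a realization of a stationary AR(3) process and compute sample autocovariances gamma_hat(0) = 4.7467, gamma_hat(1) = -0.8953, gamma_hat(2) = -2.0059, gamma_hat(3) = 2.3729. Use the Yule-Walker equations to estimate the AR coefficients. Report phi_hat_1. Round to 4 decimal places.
\hat\phi_{1} = -0.0920

The Yule-Walker equations for an AR(p) process read, in matrix form,
  Gamma_p phi = r_p,   with   (Gamma_p)_{ij} = gamma(|i - j|),
                       (r_p)_i = gamma(i),   i,j = 1..p.
Substitute the sample gammas (Toeplitz matrix and right-hand side of size 3):
  Gamma_p = [[4.7467, -0.8953, -2.0059], [-0.8953, 4.7467, -0.8953], [-2.0059, -0.8953, 4.7467]]
  r_p     = [-0.8953, -2.0059, 2.3729]
Written out (R1..R3):
  (R1) 4.7467 phi_1 - 0.8953 phi_2 - 2.0059 phi_3 = -0.8953
  (R2) -0.8953 phi_1 + 4.7467 phi_2 - 0.8953 phi_3 = -2.0059
  (R3) -2.0059 phi_1 - 0.8953 phi_2 + 4.7467 phi_3 = 2.3729
Gaussian elimination:
  R2 <- R2 - (-0.8953/4.7467) R1 = R2 - (-0.188615) R1:  4.577833 phi_2 - 1.273643 phi_3 = -2.174767
  R3 <- R3 - (-2.0059/4.7467) R1 = R3 - (-0.422588) R1:  -1.273643 phi_2 + 3.89903 phi_3 = 1.994557
  R3 <- R3 - (-1.273643/4.577833) R2 = R3 - (-0.27822) R2:  3.544677 phi_3 = 1.389494
Back-substitution:
  phi_hat_3 = 1.389494 / 3.544677 = 0.391994
  phi_hat_2 = (-2.174767 - (-1.273643)(0.391994)) / 4.577833 = -0.366004
  phi_hat_1 = (-0.8953 - (-0.8953)(-0.366004) - (-2.0059)(0.391994)) / 4.7467 = -0.091997
So phi_hat = [-0.0920, -0.3660, 0.3920].
Therefore phi_hat_1 = -0.0920.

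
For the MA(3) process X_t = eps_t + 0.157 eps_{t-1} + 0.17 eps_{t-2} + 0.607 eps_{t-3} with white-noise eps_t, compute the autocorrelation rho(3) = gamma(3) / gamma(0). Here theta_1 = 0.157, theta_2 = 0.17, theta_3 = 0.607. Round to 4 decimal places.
\rho(3) = 0.4269

For an MA(q) process with theta_0 = 1, the autocovariance is
  gamma(k) = sigma^2 * sum_{i=0..q-k} theta_i * theta_{i+k},
and rho(k) = gamma(k) / gamma(0). Sigma^2 cancels.
  numerator   = (1)*(0.607) = 0.607.
  denominator = (1)^2 + (0.157)^2 + (0.17)^2 + (0.607)^2 = 1.421998.
  rho(3) = 0.607 / 1.421998 = 0.4269.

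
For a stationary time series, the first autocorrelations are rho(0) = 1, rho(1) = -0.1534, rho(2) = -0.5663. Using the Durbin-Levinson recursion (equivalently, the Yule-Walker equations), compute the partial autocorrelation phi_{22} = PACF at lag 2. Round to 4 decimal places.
\phi_{22} = -0.6040

The PACF at lag k is phi_{kk}, the last component of the solution
to the Yule-Walker system G_k phi = r_k where
  (G_k)_{ij} = rho(|i - j|), (r_k)_i = rho(i), i,j = 1..k.
Equivalently, Durbin-Levinson gives phi_{kk} iteratively:
  phi_{11} = rho(1)
  phi_{kk} = [rho(k) - sum_{j=1..k-1} phi_{k-1,j} rho(k-j)]
            / [1 - sum_{j=1..k-1} phi_{k-1,j} rho(j)],
  phi_{k,j} = phi_{k-1,j} - phi_{kk} phi_{k-1,k-j},  j = 1..k-1.
Step k = 1:
  phi_11 = rho(1) = -0.1534.
Step k = 2:
  phi_22 = [rho(2) - phi_11 rho(1)] / [1 - phi_11 rho(1)] = [-0.5663 - (-0.1534)(-0.1534)] / [1 - (-0.1534)(-0.1534)]
         = -0.58983156 / 0.97646844 = -0.604.
Therefore phi_{22} = -0.6040.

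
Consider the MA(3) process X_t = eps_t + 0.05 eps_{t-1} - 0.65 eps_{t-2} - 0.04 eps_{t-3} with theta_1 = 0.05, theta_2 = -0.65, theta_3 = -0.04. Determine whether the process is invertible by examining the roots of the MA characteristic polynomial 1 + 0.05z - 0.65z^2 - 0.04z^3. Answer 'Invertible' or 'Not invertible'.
\text{Invertible}

The MA(q) characteristic polynomial is P(z) = 1 + 0.05z - 0.65z^2 - 0.04z^3.
Invertibility requires all roots to lie outside the unit circle, i.e. |z| > 1 for every root.
Degree 3: look for a simple real root z0 first, then factor out (1 - z/z0) and solve the remaining quadratic.
Testing z0 = -1.25: P(-1.25) = 1 + (0.05)(-1.25) + (-0.65)(-1.25)^2 + (-0.04)(-1.25)^3
  = 1 + (-0.0625) + (-1.015625) + (0.078125) = 0.  So z_0 = -1.25 is a root, |z_0| = 1.25.
Divide out the factor (1 + 0.8 z) = (1 - z/z0) (since 1/z0 = -0.8):
  P(z) = (1 + 0.8 z)(1 + (-0.75) z + (-0.05) z^2)
  [check: z-coef -0.75 - (-0.8) = 0.05; z^2-coef -0.05 - (-0.8)(-0.75) = -0.65; z^3-coef -(-0.8)(-0.05) = -0.04.]
Remaining roots from the quadratic factor 1 + (-0.75) z + (-0.05) z^2:
  Set 1 + (-0.75) z + (-0.05) z^2 = 0, i.e. a z^2 + b z + c = 0 with a = -0.05, b = -0.75, c = 1.
  Discriminant D = b^2 - 4ac = (-0.75)^2 - 4*(-0.05)*1 = 0.5625 - (-0.2) = 0.7625.
  D >= 0, so the roots are real: z = (-b +/- sqrt(D)) / (2a) = (0.75 +/- 0.873212) / (-0.1).
    z_1 = (0.75 + 0.873212) / (-0.1) = -16.2321,   |z_1| = 16.2321.
    z_2 = (0.75 - 0.873212) / (-0.1) = 1.2321,   |z_2| = 1.2321.
Moduli of all roots: 1.2500, 16.2321, 1.2321.
All moduli strictly greater than 1? Yes.
Verdict: Invertible.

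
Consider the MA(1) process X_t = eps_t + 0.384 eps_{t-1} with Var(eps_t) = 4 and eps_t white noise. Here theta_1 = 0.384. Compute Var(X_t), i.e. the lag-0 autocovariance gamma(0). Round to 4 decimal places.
\gamma(0) = 4.5898

For an MA(q) process X_t = eps_t + sum_i theta_i eps_{t-i} with
Var(eps_t) = sigma^2, the variance is
  gamma(0) = sigma^2 * (1 + sum_i theta_i^2).
  sum_i theta_i^2 = (0.384)^2 = 0.147456.
  gamma(0) = 4 * (1 + 0.147456) = 4 * 1.147456 = 4.589824, which rounds to 4.5898.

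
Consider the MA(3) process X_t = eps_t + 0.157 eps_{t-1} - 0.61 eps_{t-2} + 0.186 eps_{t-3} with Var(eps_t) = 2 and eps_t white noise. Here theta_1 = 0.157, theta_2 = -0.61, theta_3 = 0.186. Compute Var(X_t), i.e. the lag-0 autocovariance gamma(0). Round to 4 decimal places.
\gamma(0) = 2.8627

For an MA(q) process X_t = eps_t + sum_i theta_i eps_{t-i} with
Var(eps_t) = sigma^2, the variance is
  gamma(0) = sigma^2 * (1 + sum_i theta_i^2).
  sum_i theta_i^2 = (0.157)^2 + (-0.61)^2 + (0.186)^2 = 0.024649 + 0.3721 + 0.034596 = 0.431345.
  gamma(0) = 2 * (1 + 0.431345) = 2 * 1.431345 = 2.86269, which rounds to 2.8627.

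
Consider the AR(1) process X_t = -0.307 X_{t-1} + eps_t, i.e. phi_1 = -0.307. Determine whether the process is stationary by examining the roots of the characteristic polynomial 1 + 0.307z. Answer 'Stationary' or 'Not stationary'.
\text{Stationary}

The AR(p) characteristic polynomial is P(z) = 1 + 0.307z.
Stationarity requires all roots to lie outside the unit circle, i.e. |z| > 1 for every root.
This is linear in z: 1 + (0.307) z = 0  =>  z = -1/(0.307) = -3.257329,  |z| = 3.257329.
Moduli of all roots: 3.2573.
All moduli strictly greater than 1? Yes.
Verdict: Stationary.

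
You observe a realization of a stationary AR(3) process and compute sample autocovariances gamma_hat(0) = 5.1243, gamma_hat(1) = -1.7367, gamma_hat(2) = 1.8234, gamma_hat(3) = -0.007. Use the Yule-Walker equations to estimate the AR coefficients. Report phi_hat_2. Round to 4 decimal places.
\hat\phi_{2} = 0.3260

The Yule-Walker equations for an AR(p) process read, in matrix form,
  Gamma_p phi = r_p,   with   (Gamma_p)_{ij} = gamma(|i - j|),
                       (r_p)_i = gamma(i),   i,j = 1..p.
Substitute the sample gammas (Toeplitz matrix and right-hand side of size 3):
  Gamma_p = [[5.1243, -1.7367, 1.8234], [-1.7367, 5.1243, -1.7367], [1.8234, -1.7367, 5.1243]]
  r_p     = [-1.7367, 1.8234, -0.007]
Written out (R1..R3):
  (R1) 5.1243 phi_1 - 1.7367 phi_2 + 1.8234 phi_3 = -1.7367
  (R2) -1.7367 phi_1 + 5.1243 phi_2 - 1.7367 phi_3 = 1.8234
  (R3) 1.8234 phi_1 - 1.7367 phi_2 + 5.1243 phi_3 = -0.007
Gaussian elimination:
  R2 <- R2 - (-1.7367/5.1243) R1 = R2 - (-0.338915) R1:  4.535707 phi_2 - 1.118723 phi_3 = 1.234807
  R3 <- R3 - (1.8234/5.1243) R1 = R3 - (0.355834) R1:  -1.118723 phi_2 + 4.475472 phi_3 = 0.610977
  R3 <- R3 - (-1.118723/4.535707) R2 = R3 - (-0.246648) R2:  4.199541 phi_3 = 0.91554
Back-substitution:
  phi_hat_3 = 0.91554 / 4.199541 = 0.218009
  phi_hat_2 = (1.234807 - (-1.118723)(0.218009)) / 4.535707 = 0.326013
  phi_hat_1 = (-1.7367 - (-1.7367)(0.326013) - (1.8234)(0.218009)) / 5.1243 = -0.305999
So phi_hat = [-0.3060, 0.3260, 0.2180].
Therefore phi_hat_2 = 0.3260.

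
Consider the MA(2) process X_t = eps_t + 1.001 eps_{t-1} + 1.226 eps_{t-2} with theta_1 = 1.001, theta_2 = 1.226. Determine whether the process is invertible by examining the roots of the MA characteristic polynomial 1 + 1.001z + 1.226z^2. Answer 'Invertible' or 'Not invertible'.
\text{Not invertible}

The MA(q) characteristic polynomial is P(z) = 1 + 1.001z + 1.226z^2.
Invertibility requires all roots to lie outside the unit circle, i.e. |z| > 1 for every root.
Set 1 + (1.001) z + (1.226) z^2 = 0, i.e. a z^2 + b z + c = 0 with a = 1.226, b = 1.001, c = 1.
Discriminant D = b^2 - 4ac = (1.001)^2 - 4*(1.226)*1 = 1.002001 - (4.904) = -3.901999.
D < 0, so the roots are the complex-conjugate pair z = (-b +/- i sqrt(-D)) / (2a) = -0.4082 +/- 0.8056i.
For a conjugate pair |z|^2 = z * conj(z) = (product of roots) = c/a = 1/(1.226) = 0.815661, so |z| = sqrt(0.815661) = 0.9031 for both roots.
Moduli of all roots: 0.9031, 0.9031.
All moduli strictly greater than 1? No.
Verdict: Not invertible.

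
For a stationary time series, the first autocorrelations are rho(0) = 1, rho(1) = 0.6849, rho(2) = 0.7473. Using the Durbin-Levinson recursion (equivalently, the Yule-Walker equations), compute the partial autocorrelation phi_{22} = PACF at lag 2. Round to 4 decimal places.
\phi_{22} = 0.5240

The PACF at lag k is phi_{kk}, the last component of the solution
to the Yule-Walker system G_k phi = r_k where
  (G_k)_{ij} = rho(|i - j|), (r_k)_i = rho(i), i,j = 1..k.
Equivalently, Durbin-Levinson gives phi_{kk} iteratively:
  phi_{11} = rho(1)
  phi_{kk} = [rho(k) - sum_{j=1..k-1} phi_{k-1,j} rho(k-j)]
            / [1 - sum_{j=1..k-1} phi_{k-1,j} rho(j)],
  phi_{k,j} = phi_{k-1,j} - phi_{kk} phi_{k-1,k-j},  j = 1..k-1.
Step k = 1:
  phi_11 = rho(1) = 0.6849.
Step k = 2:
  phi_22 = [rho(2) - phi_11 rho(1)] / [1 - phi_11 rho(1)] = [0.7473 - (0.6849)(0.6849)] / [1 - (0.6849)(0.6849)]
         = 0.27821199 / 0.53091199 = 0.524.
Therefore phi_{22} = 0.5240.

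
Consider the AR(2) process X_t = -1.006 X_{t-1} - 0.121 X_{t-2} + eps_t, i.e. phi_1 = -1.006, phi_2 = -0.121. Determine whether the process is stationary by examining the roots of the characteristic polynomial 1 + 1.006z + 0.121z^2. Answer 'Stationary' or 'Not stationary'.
\text{Stationary}

The AR(p) characteristic polynomial is P(z) = 1 + 1.006z + 0.121z^2.
Stationarity requires all roots to lie outside the unit circle, i.e. |z| > 1 for every root.
Set 1 + (1.006) z + (0.121) z^2 = 0, i.e. a z^2 + b z + c = 0 with a = 0.121, b = 1.006, c = 1.
Discriminant D = b^2 - 4ac = (1.006)^2 - 4*(0.121)*1 = 1.012036 - (0.484) = 0.528036.
D >= 0, so the roots are real: z = (-b +/- sqrt(D)) / (2a) = (-1.006 +/- 0.726661) / (0.242).
  z_1 = (-1.006 + 0.726661) / (0.242) = -1.1543,   |z_1| = 1.1543.
  z_2 = (-1.006 - 0.726661) / (0.242) = -7.1598,   |z_2| = 7.1598.
Moduli of all roots: 1.1543, 7.1598.
All moduli strictly greater than 1? Yes.
Verdict: Stationary.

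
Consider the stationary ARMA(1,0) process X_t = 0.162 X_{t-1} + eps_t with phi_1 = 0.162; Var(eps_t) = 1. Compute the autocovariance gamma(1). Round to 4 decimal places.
\gamma(1) = 0.1664

Multiply the model equation by X_{t-k} and take expectations. With theta_0 = psi_0 = 1 and psi_j the MA(infinity) weights, this gives
  gamma(k) - sum_i phi_i gamma(k-i) = c_k,
  c_k = sigma^2 * sum_{j=k..q} theta_j psi_{j-k}   (c_k = 0 for k > q),
using gamma(-m) = gamma(m).
Pure AR (q = 0): c_0 = sigma^2 = 1, c_k = 0 for k >= 1.
Equations for k = 0 and k = 1 (AR order 1):
  gamma(0) = phi_1 gamma(1) + c_0
  gamma(1) = phi_1 gamma(0) + c_1
Substituting the second into the first: gamma(0) (1 - phi_1^2) = c_0 + phi_1 c_1, so
  gamma(0) = c_0 / (1 - phi_1^2) = 1 / (1 - (0.162)^2) = 1 / 0.973756 = 1.026951.
  gamma(1) = phi_1 gamma(0) = (0.162)(1.026951) = 0.166366.
Therefore gamma(1) = 0.1664 (to 4 decimal places).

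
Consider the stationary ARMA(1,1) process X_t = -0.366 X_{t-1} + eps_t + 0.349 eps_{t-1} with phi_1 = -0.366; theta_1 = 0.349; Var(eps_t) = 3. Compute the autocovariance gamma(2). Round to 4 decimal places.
\gamma(2) = 0.0188

Multiply the model equation by X_{t-k} and take expectations. With theta_0 = psi_0 = 1 and psi_j the MA(infinity) weights, this gives
  gamma(k) - sum_i phi_i gamma(k-i) = c_k,
  c_k = sigma^2 * sum_{j=k..q} theta_j psi_{j-k}   (c_k = 0 for k > q),
using gamma(-m) = gamma(m).
psi-weights needed (psi_j = theta_j + sum_i phi_i psi_{j-i}):
  psi_1 = theta_1 + phi_1 = 0.349 + (-0.366) = -0.017
Right-hand sides:
  c_0 = sigma^2 (1 + theta_1 psi_1) = 3 * (1 + (0.349)(-0.017)) = 3 * 0.994067 = 2.982201
  c_1 = sigma^2 theta_1 = 3 * (0.349) = 1.047
  c_2 = 0
Equations for k = 0 and k = 1 (AR order 1):
  gamma(0) = phi_1 gamma(1) + c_0
  gamma(1) = phi_1 gamma(0) + c_1
Substituting the second into the first: gamma(0) (1 - phi_1^2) = c_0 + phi_1 c_1, so
  gamma(0) = (c_0 + phi_1 c_1) / (1 - phi_1^2) = (2.982201 + (-0.366)(1.047)) / (1 - (-0.366)^2) = 2.598999 / 0.866044 = 3.001001.
  gamma(1) = phi_1 gamma(0) + c_1 = (-0.366)(3.001001) + (1.047) = -0.051366.
For k = 2 (> q): gamma(2) = phi_1 gamma(1) = (-0.366)(-0.051366) = 0.0188.
Therefore gamma(2) = 0.0188 (to 4 decimal places).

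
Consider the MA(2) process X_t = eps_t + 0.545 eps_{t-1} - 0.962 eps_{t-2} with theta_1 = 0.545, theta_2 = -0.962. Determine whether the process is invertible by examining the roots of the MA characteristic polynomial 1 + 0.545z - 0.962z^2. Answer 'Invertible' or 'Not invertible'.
\text{Not invertible}

The MA(q) characteristic polynomial is P(z) = 1 + 0.545z - 0.962z^2.
Invertibility requires all roots to lie outside the unit circle, i.e. |z| > 1 for every root.
Set 1 + (0.545) z + (-0.962) z^2 = 0, i.e. a z^2 + b z + c = 0 with a = -0.962, b = 0.545, c = 1.
Discriminant D = b^2 - 4ac = (0.545)^2 - 4*(-0.962)*1 = 0.297025 - (-3.848) = 4.145025.
D >= 0, so the roots are real: z = (-b +/- sqrt(D)) / (2a) = (-0.545 +/- 2.035933) / (-1.924).
  z_1 = (-0.545 + 2.035933) / (-1.924) = -0.7749,   |z_1| = 0.7749.
  z_2 = (-0.545 - 2.035933) / (-1.924) = 1.3414,   |z_2| = 1.3414.
Moduli of all roots: 0.7749, 1.3414.
All moduli strictly greater than 1? No.
Verdict: Not invertible.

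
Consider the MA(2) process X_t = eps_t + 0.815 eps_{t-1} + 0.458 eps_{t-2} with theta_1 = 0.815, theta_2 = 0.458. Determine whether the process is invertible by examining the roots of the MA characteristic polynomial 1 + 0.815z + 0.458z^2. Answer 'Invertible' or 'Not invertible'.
\text{Invertible}

The MA(q) characteristic polynomial is P(z) = 1 + 0.815z + 0.458z^2.
Invertibility requires all roots to lie outside the unit circle, i.e. |z| > 1 for every root.
Set 1 + (0.815) z + (0.458) z^2 = 0, i.e. a z^2 + b z + c = 0 with a = 0.458, b = 0.815, c = 1.
Discriminant D = b^2 - 4ac = (0.815)^2 - 4*(0.458)*1 = 0.664225 - (1.832) = -1.167775.
D < 0, so the roots are the complex-conjugate pair z = (-b +/- i sqrt(-D)) / (2a) = -0.8897 +/- 1.1797i.
For a conjugate pair |z|^2 = z * conj(z) = (product of roots) = c/a = 1/(0.458) = 2.183406, so |z| = sqrt(2.183406) = 1.4776 for both roots.
Moduli of all roots: 1.4776, 1.4776.
All moduli strictly greater than 1? Yes.
Verdict: Invertible.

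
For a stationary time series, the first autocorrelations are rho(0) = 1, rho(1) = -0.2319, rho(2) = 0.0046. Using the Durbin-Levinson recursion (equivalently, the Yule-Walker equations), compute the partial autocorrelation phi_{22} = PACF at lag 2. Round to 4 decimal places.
\phi_{22} = -0.0520

The PACF at lag k is phi_{kk}, the last component of the solution
to the Yule-Walker system G_k phi = r_k where
  (G_k)_{ij} = rho(|i - j|), (r_k)_i = rho(i), i,j = 1..k.
Equivalently, Durbin-Levinson gives phi_{kk} iteratively:
  phi_{11} = rho(1)
  phi_{kk} = [rho(k) - sum_{j=1..k-1} phi_{k-1,j} rho(k-j)]
            / [1 - sum_{j=1..k-1} phi_{k-1,j} rho(j)],
  phi_{k,j} = phi_{k-1,j} - phi_{kk} phi_{k-1,k-j},  j = 1..k-1.
Step k = 1:
  phi_11 = rho(1) = -0.2319.
Step k = 2:
  phi_22 = [rho(2) - phi_11 rho(1)] / [1 - phi_11 rho(1)] = [0.0046 - (-0.2319)(-0.2319)] / [1 - (-0.2319)(-0.2319)]
         = -0.04917761 / 0.94622239 = -0.052.
Therefore phi_{22} = -0.0520.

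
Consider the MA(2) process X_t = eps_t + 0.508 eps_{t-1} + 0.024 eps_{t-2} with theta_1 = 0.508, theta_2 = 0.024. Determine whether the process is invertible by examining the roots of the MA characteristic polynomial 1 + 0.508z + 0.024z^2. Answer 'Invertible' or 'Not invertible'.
\text{Invertible}

The MA(q) characteristic polynomial is P(z) = 1 + 0.508z + 0.024z^2.
Invertibility requires all roots to lie outside the unit circle, i.e. |z| > 1 for every root.
Set 1 + (0.508) z + (0.024) z^2 = 0, i.e. a z^2 + b z + c = 0 with a = 0.024, b = 0.508, c = 1.
Discriminant D = b^2 - 4ac = (0.508)^2 - 4*(0.024)*1 = 0.258064 - (0.096) = 0.162064.
D >= 0, so the roots are real: z = (-b +/- sqrt(D)) / (2a) = (-0.508 +/- 0.402572) / (0.048).
  z_1 = (-0.508 + 0.402572) / (0.048) = -2.1964,   |z_1| = 2.1964.
  z_2 = (-0.508 - 0.402572) / (0.048) = -18.9702,   |z_2| = 18.9702.
Moduli of all roots: 2.1964, 18.9702.
All moduli strictly greater than 1? Yes.
Verdict: Invertible.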